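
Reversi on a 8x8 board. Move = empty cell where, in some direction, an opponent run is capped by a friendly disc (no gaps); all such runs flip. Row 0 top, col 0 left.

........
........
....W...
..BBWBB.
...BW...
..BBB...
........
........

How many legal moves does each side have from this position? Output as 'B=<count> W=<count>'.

Answer: B=6 W=9

Derivation:
-- B to move --
(1,3): flips 1 -> legal
(1,4): flips 3 -> legal
(1,5): flips 1 -> legal
(2,3): no bracket -> illegal
(2,5): flips 1 -> legal
(4,5): flips 1 -> legal
(5,5): flips 1 -> legal
B mobility = 6
-- W to move --
(2,1): no bracket -> illegal
(2,2): flips 1 -> legal
(2,3): no bracket -> illegal
(2,5): no bracket -> illegal
(2,6): flips 1 -> legal
(2,7): no bracket -> illegal
(3,1): flips 2 -> legal
(3,7): flips 2 -> legal
(4,1): no bracket -> illegal
(4,2): flips 2 -> legal
(4,5): no bracket -> illegal
(4,6): flips 1 -> legal
(4,7): no bracket -> illegal
(5,1): no bracket -> illegal
(5,5): no bracket -> illegal
(6,1): flips 2 -> legal
(6,2): flips 1 -> legal
(6,3): no bracket -> illegal
(6,4): flips 1 -> legal
(6,5): no bracket -> illegal
W mobility = 9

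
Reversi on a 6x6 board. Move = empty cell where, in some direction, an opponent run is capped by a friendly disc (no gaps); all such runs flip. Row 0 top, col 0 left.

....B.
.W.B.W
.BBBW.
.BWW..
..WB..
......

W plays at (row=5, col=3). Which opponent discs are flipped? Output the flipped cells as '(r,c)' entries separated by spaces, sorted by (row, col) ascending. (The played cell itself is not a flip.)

Dir NW: first cell 'W' (not opp) -> no flip
Dir N: opp run (4,3) capped by W -> flip
Dir NE: first cell '.' (not opp) -> no flip
Dir W: first cell '.' (not opp) -> no flip
Dir E: first cell '.' (not opp) -> no flip
Dir SW: edge -> no flip
Dir S: edge -> no flip
Dir SE: edge -> no flip

Answer: (4,3)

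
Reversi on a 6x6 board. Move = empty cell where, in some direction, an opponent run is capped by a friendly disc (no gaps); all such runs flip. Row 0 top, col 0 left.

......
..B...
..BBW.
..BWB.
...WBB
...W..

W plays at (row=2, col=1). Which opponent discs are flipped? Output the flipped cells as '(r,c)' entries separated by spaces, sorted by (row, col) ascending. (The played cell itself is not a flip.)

Answer: (2,2) (2,3) (3,2)

Derivation:
Dir NW: first cell '.' (not opp) -> no flip
Dir N: first cell '.' (not opp) -> no flip
Dir NE: opp run (1,2), next='.' -> no flip
Dir W: first cell '.' (not opp) -> no flip
Dir E: opp run (2,2) (2,3) capped by W -> flip
Dir SW: first cell '.' (not opp) -> no flip
Dir S: first cell '.' (not opp) -> no flip
Dir SE: opp run (3,2) capped by W -> flip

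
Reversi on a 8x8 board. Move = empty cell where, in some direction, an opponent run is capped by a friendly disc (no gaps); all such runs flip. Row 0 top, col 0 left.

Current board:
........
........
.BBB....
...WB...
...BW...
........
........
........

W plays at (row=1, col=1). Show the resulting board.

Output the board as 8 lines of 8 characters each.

Place W at (1,1); scan 8 dirs for brackets.
Dir NW: first cell '.' (not opp) -> no flip
Dir N: first cell '.' (not opp) -> no flip
Dir NE: first cell '.' (not opp) -> no flip
Dir W: first cell '.' (not opp) -> no flip
Dir E: first cell '.' (not opp) -> no flip
Dir SW: first cell '.' (not opp) -> no flip
Dir S: opp run (2,1), next='.' -> no flip
Dir SE: opp run (2,2) capped by W -> flip
All flips: (2,2)

Answer: ........
.W......
.BWB....
...WB...
...BW...
........
........
........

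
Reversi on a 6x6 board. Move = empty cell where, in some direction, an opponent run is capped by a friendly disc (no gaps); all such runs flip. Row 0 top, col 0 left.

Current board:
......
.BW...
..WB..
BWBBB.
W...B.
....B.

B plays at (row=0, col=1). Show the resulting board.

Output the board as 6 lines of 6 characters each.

Answer: .B....
.BB...
..WB..
BWBBB.
W...B.
....B.

Derivation:
Place B at (0,1); scan 8 dirs for brackets.
Dir NW: edge -> no flip
Dir N: edge -> no flip
Dir NE: edge -> no flip
Dir W: first cell '.' (not opp) -> no flip
Dir E: first cell '.' (not opp) -> no flip
Dir SW: first cell '.' (not opp) -> no flip
Dir S: first cell 'B' (not opp) -> no flip
Dir SE: opp run (1,2) capped by B -> flip
All flips: (1,2)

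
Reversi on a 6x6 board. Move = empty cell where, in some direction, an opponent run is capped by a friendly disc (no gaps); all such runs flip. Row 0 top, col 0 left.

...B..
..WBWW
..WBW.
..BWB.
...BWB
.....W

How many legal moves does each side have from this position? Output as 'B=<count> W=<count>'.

Answer: B=10 W=7

Derivation:
-- B to move --
(0,1): flips 1 -> legal
(0,2): flips 2 -> legal
(0,4): flips 2 -> legal
(0,5): flips 1 -> legal
(1,1): flips 1 -> legal
(2,1): flips 2 -> legal
(2,5): flips 2 -> legal
(3,1): flips 1 -> legal
(3,5): flips 1 -> legal
(4,2): no bracket -> illegal
(5,3): no bracket -> illegal
(5,4): flips 1 -> legal
B mobility = 10
-- W to move --
(0,2): flips 1 -> legal
(0,4): flips 1 -> legal
(2,1): no bracket -> illegal
(2,5): no bracket -> illegal
(3,1): flips 1 -> legal
(3,5): flips 2 -> legal
(4,1): flips 2 -> legal
(4,2): flips 2 -> legal
(5,2): no bracket -> illegal
(5,3): flips 1 -> legal
(5,4): no bracket -> illegal
W mobility = 7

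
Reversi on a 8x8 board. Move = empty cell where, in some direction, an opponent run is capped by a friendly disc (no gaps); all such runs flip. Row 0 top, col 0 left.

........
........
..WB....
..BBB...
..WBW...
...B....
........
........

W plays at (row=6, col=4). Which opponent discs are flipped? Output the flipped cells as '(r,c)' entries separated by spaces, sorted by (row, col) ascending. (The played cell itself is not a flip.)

Dir NW: opp run (5,3) capped by W -> flip
Dir N: first cell '.' (not opp) -> no flip
Dir NE: first cell '.' (not opp) -> no flip
Dir W: first cell '.' (not opp) -> no flip
Dir E: first cell '.' (not opp) -> no flip
Dir SW: first cell '.' (not opp) -> no flip
Dir S: first cell '.' (not opp) -> no flip
Dir SE: first cell '.' (not opp) -> no flip

Answer: (5,3)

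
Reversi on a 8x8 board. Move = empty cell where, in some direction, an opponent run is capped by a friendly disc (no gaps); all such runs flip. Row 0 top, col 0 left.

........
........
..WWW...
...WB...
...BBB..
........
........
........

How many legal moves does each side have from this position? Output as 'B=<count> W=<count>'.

-- B to move --
(1,1): flips 2 -> legal
(1,2): flips 1 -> legal
(1,3): flips 2 -> legal
(1,4): flips 1 -> legal
(1,5): no bracket -> illegal
(2,1): no bracket -> illegal
(2,5): no bracket -> illegal
(3,1): no bracket -> illegal
(3,2): flips 1 -> legal
(3,5): no bracket -> illegal
(4,2): no bracket -> illegal
B mobility = 5
-- W to move --
(2,5): no bracket -> illegal
(3,2): no bracket -> illegal
(3,5): flips 1 -> legal
(3,6): no bracket -> illegal
(4,2): no bracket -> illegal
(4,6): no bracket -> illegal
(5,2): no bracket -> illegal
(5,3): flips 1 -> legal
(5,4): flips 2 -> legal
(5,5): flips 1 -> legal
(5,6): flips 2 -> legal
W mobility = 5

Answer: B=5 W=5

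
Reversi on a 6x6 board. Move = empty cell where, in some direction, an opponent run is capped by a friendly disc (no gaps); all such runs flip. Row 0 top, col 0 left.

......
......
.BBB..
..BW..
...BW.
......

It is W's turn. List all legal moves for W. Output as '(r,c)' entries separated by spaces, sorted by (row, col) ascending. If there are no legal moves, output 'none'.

(1,0): no bracket -> illegal
(1,1): flips 1 -> legal
(1,2): no bracket -> illegal
(1,3): flips 1 -> legal
(1,4): no bracket -> illegal
(2,0): no bracket -> illegal
(2,4): no bracket -> illegal
(3,0): no bracket -> illegal
(3,1): flips 1 -> legal
(3,4): no bracket -> illegal
(4,1): no bracket -> illegal
(4,2): flips 1 -> legal
(5,2): no bracket -> illegal
(5,3): flips 1 -> legal
(5,4): no bracket -> illegal

Answer: (1,1) (1,3) (3,1) (4,2) (5,3)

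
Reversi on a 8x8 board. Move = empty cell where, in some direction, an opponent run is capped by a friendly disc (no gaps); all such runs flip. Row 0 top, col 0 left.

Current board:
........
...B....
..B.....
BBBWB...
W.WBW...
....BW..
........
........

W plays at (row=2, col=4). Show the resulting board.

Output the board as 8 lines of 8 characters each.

Place W at (2,4); scan 8 dirs for brackets.
Dir NW: opp run (1,3), next='.' -> no flip
Dir N: first cell '.' (not opp) -> no flip
Dir NE: first cell '.' (not opp) -> no flip
Dir W: first cell '.' (not opp) -> no flip
Dir E: first cell '.' (not opp) -> no flip
Dir SW: first cell 'W' (not opp) -> no flip
Dir S: opp run (3,4) capped by W -> flip
Dir SE: first cell '.' (not opp) -> no flip
All flips: (3,4)

Answer: ........
...B....
..B.W...
BBBWW...
W.WBW...
....BW..
........
........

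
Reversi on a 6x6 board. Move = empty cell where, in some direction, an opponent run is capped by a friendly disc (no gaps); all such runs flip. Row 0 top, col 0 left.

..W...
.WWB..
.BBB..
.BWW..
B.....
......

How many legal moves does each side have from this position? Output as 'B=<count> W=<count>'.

Answer: B=9 W=7

Derivation:
-- B to move --
(0,0): flips 1 -> legal
(0,1): flips 2 -> legal
(0,3): flips 1 -> legal
(1,0): flips 2 -> legal
(2,0): no bracket -> illegal
(2,4): no bracket -> illegal
(3,4): flips 2 -> legal
(4,1): flips 1 -> legal
(4,2): flips 1 -> legal
(4,3): flips 2 -> legal
(4,4): flips 1 -> legal
B mobility = 9
-- W to move --
(0,3): flips 2 -> legal
(0,4): no bracket -> illegal
(1,0): flips 1 -> legal
(1,4): flips 2 -> legal
(2,0): no bracket -> illegal
(2,4): flips 1 -> legal
(3,0): flips 2 -> legal
(3,4): flips 1 -> legal
(4,1): flips 2 -> legal
(4,2): no bracket -> illegal
(5,0): no bracket -> illegal
(5,1): no bracket -> illegal
W mobility = 7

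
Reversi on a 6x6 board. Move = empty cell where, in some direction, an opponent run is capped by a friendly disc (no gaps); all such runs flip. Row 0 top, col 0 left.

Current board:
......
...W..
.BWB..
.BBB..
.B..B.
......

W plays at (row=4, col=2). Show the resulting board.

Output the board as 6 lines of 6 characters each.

Place W at (4,2); scan 8 dirs for brackets.
Dir NW: opp run (3,1), next='.' -> no flip
Dir N: opp run (3,2) capped by W -> flip
Dir NE: opp run (3,3), next='.' -> no flip
Dir W: opp run (4,1), next='.' -> no flip
Dir E: first cell '.' (not opp) -> no flip
Dir SW: first cell '.' (not opp) -> no flip
Dir S: first cell '.' (not opp) -> no flip
Dir SE: first cell '.' (not opp) -> no flip
All flips: (3,2)

Answer: ......
...W..
.BWB..
.BWB..
.BW.B.
......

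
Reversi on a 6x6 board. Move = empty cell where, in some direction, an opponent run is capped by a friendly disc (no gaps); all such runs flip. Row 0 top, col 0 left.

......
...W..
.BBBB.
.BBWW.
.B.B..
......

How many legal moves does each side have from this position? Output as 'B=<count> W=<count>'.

Answer: B=8 W=9

Derivation:
-- B to move --
(0,2): flips 1 -> legal
(0,3): flips 1 -> legal
(0,4): flips 1 -> legal
(1,2): no bracket -> illegal
(1,4): no bracket -> illegal
(2,5): flips 1 -> legal
(3,5): flips 2 -> legal
(4,2): flips 1 -> legal
(4,4): flips 2 -> legal
(4,5): flips 1 -> legal
B mobility = 8
-- W to move --
(1,0): no bracket -> illegal
(1,1): flips 1 -> legal
(1,2): flips 1 -> legal
(1,4): flips 1 -> legal
(1,5): flips 1 -> legal
(2,0): no bracket -> illegal
(2,5): no bracket -> illegal
(3,0): flips 2 -> legal
(3,5): flips 1 -> legal
(4,0): flips 2 -> legal
(4,2): no bracket -> illegal
(4,4): no bracket -> illegal
(5,0): no bracket -> illegal
(5,1): no bracket -> illegal
(5,2): flips 1 -> legal
(5,3): flips 1 -> legal
(5,4): no bracket -> illegal
W mobility = 9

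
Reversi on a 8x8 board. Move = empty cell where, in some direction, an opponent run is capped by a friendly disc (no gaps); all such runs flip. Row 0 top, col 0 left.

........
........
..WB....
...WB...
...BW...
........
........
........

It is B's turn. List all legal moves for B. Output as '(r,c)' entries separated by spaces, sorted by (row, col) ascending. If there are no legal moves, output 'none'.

(1,1): no bracket -> illegal
(1,2): no bracket -> illegal
(1,3): no bracket -> illegal
(2,1): flips 1 -> legal
(2,4): no bracket -> illegal
(3,1): no bracket -> illegal
(3,2): flips 1 -> legal
(3,5): no bracket -> illegal
(4,2): no bracket -> illegal
(4,5): flips 1 -> legal
(5,3): no bracket -> illegal
(5,4): flips 1 -> legal
(5,5): no bracket -> illegal

Answer: (2,1) (3,2) (4,5) (5,4)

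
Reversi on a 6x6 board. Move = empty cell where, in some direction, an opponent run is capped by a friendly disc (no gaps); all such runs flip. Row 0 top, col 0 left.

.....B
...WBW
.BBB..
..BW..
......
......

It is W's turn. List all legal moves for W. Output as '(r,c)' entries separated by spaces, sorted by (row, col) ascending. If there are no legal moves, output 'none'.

Answer: (1,1) (3,1)

Derivation:
(0,3): no bracket -> illegal
(0,4): no bracket -> illegal
(1,0): no bracket -> illegal
(1,1): flips 1 -> legal
(1,2): no bracket -> illegal
(2,0): no bracket -> illegal
(2,4): no bracket -> illegal
(2,5): no bracket -> illegal
(3,0): no bracket -> illegal
(3,1): flips 2 -> legal
(3,4): no bracket -> illegal
(4,1): no bracket -> illegal
(4,2): no bracket -> illegal
(4,3): no bracket -> illegal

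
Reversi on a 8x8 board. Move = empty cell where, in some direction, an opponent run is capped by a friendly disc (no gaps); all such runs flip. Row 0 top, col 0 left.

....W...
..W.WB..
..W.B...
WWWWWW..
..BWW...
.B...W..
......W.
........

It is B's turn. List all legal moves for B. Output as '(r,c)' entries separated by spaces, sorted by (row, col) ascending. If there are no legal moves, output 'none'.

Answer: (0,2) (1,3) (2,0) (4,5) (4,6) (5,4)

Derivation:
(0,1): no bracket -> illegal
(0,2): flips 3 -> legal
(0,3): no bracket -> illegal
(0,5): no bracket -> illegal
(1,1): no bracket -> illegal
(1,3): flips 1 -> legal
(2,0): flips 1 -> legal
(2,1): no bracket -> illegal
(2,3): no bracket -> illegal
(2,5): no bracket -> illegal
(2,6): no bracket -> illegal
(3,6): no bracket -> illegal
(4,0): no bracket -> illegal
(4,1): no bracket -> illegal
(4,5): flips 2 -> legal
(4,6): flips 1 -> legal
(5,2): no bracket -> illegal
(5,3): no bracket -> illegal
(5,4): flips 2 -> legal
(5,6): no bracket -> illegal
(5,7): no bracket -> illegal
(6,4): no bracket -> illegal
(6,5): no bracket -> illegal
(6,7): no bracket -> illegal
(7,5): no bracket -> illegal
(7,6): no bracket -> illegal
(7,7): no bracket -> illegal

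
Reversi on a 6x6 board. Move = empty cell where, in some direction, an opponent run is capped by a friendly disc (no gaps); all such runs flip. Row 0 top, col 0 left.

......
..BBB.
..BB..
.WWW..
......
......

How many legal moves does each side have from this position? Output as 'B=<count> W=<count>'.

Answer: B=5 W=5

Derivation:
-- B to move --
(2,0): no bracket -> illegal
(2,1): no bracket -> illegal
(2,4): no bracket -> illegal
(3,0): no bracket -> illegal
(3,4): no bracket -> illegal
(4,0): flips 1 -> legal
(4,1): flips 1 -> legal
(4,2): flips 1 -> legal
(4,3): flips 1 -> legal
(4,4): flips 1 -> legal
B mobility = 5
-- W to move --
(0,1): no bracket -> illegal
(0,2): flips 2 -> legal
(0,3): flips 2 -> legal
(0,4): flips 2 -> legal
(0,5): flips 2 -> legal
(1,1): flips 1 -> legal
(1,5): no bracket -> illegal
(2,1): no bracket -> illegal
(2,4): no bracket -> illegal
(2,5): no bracket -> illegal
(3,4): no bracket -> illegal
W mobility = 5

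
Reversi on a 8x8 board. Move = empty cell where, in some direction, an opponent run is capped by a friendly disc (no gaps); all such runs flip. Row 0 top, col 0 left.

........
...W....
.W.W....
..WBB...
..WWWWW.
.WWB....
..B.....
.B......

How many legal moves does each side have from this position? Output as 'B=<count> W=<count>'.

Answer: B=12 W=9

Derivation:
-- B to move --
(0,2): no bracket -> illegal
(0,3): flips 2 -> legal
(0,4): no bracket -> illegal
(1,0): no bracket -> illegal
(1,1): no bracket -> illegal
(1,2): flips 1 -> legal
(1,4): no bracket -> illegal
(2,0): no bracket -> illegal
(2,2): flips 3 -> legal
(2,4): no bracket -> illegal
(3,0): no bracket -> illegal
(3,1): flips 2 -> legal
(3,5): flips 1 -> legal
(3,6): no bracket -> illegal
(3,7): no bracket -> illegal
(4,0): flips 1 -> legal
(4,1): no bracket -> illegal
(4,7): no bracket -> illegal
(5,0): flips 2 -> legal
(5,4): flips 1 -> legal
(5,5): flips 1 -> legal
(5,6): flips 1 -> legal
(5,7): no bracket -> illegal
(6,0): flips 2 -> legal
(6,1): flips 2 -> legal
(6,3): no bracket -> illegal
B mobility = 12
-- W to move --
(2,2): flips 1 -> legal
(2,4): flips 2 -> legal
(2,5): flips 1 -> legal
(3,5): flips 2 -> legal
(5,4): flips 1 -> legal
(6,0): no bracket -> illegal
(6,1): no bracket -> illegal
(6,3): flips 1 -> legal
(6,4): flips 1 -> legal
(7,0): no bracket -> illegal
(7,2): flips 1 -> legal
(7,3): flips 1 -> legal
W mobility = 9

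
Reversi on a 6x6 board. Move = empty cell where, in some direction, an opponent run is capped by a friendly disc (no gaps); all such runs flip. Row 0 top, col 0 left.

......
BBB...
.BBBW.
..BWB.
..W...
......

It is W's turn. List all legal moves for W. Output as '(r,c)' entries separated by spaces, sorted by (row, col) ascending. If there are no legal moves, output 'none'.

(0,0): flips 2 -> legal
(0,1): no bracket -> illegal
(0,2): flips 3 -> legal
(0,3): no bracket -> illegal
(1,3): flips 1 -> legal
(1,4): no bracket -> illegal
(2,0): flips 3 -> legal
(2,5): no bracket -> illegal
(3,0): no bracket -> illegal
(3,1): flips 1 -> legal
(3,5): flips 1 -> legal
(4,1): no bracket -> illegal
(4,3): no bracket -> illegal
(4,4): flips 1 -> legal
(4,5): no bracket -> illegal

Answer: (0,0) (0,2) (1,3) (2,0) (3,1) (3,5) (4,4)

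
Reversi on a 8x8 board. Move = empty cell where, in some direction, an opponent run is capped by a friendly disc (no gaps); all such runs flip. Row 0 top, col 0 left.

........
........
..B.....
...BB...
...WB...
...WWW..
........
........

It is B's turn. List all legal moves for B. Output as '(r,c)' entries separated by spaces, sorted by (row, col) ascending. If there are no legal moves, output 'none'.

Answer: (4,2) (5,2) (6,2) (6,3) (6,4) (6,6)

Derivation:
(3,2): no bracket -> illegal
(4,2): flips 1 -> legal
(4,5): no bracket -> illegal
(4,6): no bracket -> illegal
(5,2): flips 1 -> legal
(5,6): no bracket -> illegal
(6,2): flips 1 -> legal
(6,3): flips 2 -> legal
(6,4): flips 1 -> legal
(6,5): no bracket -> illegal
(6,6): flips 1 -> legal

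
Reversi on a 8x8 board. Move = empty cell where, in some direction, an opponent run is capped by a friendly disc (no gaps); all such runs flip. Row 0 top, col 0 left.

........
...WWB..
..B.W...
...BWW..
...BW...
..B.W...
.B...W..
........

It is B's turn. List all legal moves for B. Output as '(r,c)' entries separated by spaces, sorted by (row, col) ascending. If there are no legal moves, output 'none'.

(0,2): no bracket -> illegal
(0,3): no bracket -> illegal
(0,4): flips 1 -> legal
(0,5): no bracket -> illegal
(1,2): flips 2 -> legal
(2,3): no bracket -> illegal
(2,5): flips 1 -> legal
(2,6): no bracket -> illegal
(3,6): flips 2 -> legal
(4,5): flips 1 -> legal
(4,6): no bracket -> illegal
(5,3): no bracket -> illegal
(5,5): flips 1 -> legal
(5,6): no bracket -> illegal
(6,3): no bracket -> illegal
(6,4): no bracket -> illegal
(6,6): no bracket -> illegal
(7,4): no bracket -> illegal
(7,5): no bracket -> illegal
(7,6): flips 2 -> legal

Answer: (0,4) (1,2) (2,5) (3,6) (4,5) (5,5) (7,6)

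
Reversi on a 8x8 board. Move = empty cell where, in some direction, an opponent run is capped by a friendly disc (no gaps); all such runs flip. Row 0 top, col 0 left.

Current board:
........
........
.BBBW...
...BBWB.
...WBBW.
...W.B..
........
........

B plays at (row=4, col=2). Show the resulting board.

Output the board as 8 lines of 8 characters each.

Place B at (4,2); scan 8 dirs for brackets.
Dir NW: first cell '.' (not opp) -> no flip
Dir N: first cell '.' (not opp) -> no flip
Dir NE: first cell 'B' (not opp) -> no flip
Dir W: first cell '.' (not opp) -> no flip
Dir E: opp run (4,3) capped by B -> flip
Dir SW: first cell '.' (not opp) -> no flip
Dir S: first cell '.' (not opp) -> no flip
Dir SE: opp run (5,3), next='.' -> no flip
All flips: (4,3)

Answer: ........
........
.BBBW...
...BBWB.
..BBBBW.
...W.B..
........
........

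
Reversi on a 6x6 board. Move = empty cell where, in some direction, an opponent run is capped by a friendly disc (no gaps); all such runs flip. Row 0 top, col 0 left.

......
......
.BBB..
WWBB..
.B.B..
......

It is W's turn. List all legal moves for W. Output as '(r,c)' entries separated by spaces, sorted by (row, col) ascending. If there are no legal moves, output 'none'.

Answer: (1,1) (1,2) (1,3) (3,4) (5,1) (5,2)

Derivation:
(1,0): no bracket -> illegal
(1,1): flips 1 -> legal
(1,2): flips 1 -> legal
(1,3): flips 1 -> legal
(1,4): no bracket -> illegal
(2,0): no bracket -> illegal
(2,4): no bracket -> illegal
(3,4): flips 2 -> legal
(4,0): no bracket -> illegal
(4,2): no bracket -> illegal
(4,4): no bracket -> illegal
(5,0): no bracket -> illegal
(5,1): flips 1 -> legal
(5,2): flips 1 -> legal
(5,3): no bracket -> illegal
(5,4): no bracket -> illegal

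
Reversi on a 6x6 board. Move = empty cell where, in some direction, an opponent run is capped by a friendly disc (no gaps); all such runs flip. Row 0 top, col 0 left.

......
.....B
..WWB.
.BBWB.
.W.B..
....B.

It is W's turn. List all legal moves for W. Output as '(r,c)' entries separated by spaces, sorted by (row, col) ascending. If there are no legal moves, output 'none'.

Answer: (2,1) (2,5) (3,0) (3,5) (4,0) (4,2) (4,5) (5,3)

Derivation:
(0,4): no bracket -> illegal
(0,5): no bracket -> illegal
(1,3): no bracket -> illegal
(1,4): no bracket -> illegal
(2,0): no bracket -> illegal
(2,1): flips 1 -> legal
(2,5): flips 1 -> legal
(3,0): flips 2 -> legal
(3,5): flips 1 -> legal
(4,0): flips 1 -> legal
(4,2): flips 1 -> legal
(4,4): no bracket -> illegal
(4,5): flips 1 -> legal
(5,2): no bracket -> illegal
(5,3): flips 1 -> legal
(5,5): no bracket -> illegal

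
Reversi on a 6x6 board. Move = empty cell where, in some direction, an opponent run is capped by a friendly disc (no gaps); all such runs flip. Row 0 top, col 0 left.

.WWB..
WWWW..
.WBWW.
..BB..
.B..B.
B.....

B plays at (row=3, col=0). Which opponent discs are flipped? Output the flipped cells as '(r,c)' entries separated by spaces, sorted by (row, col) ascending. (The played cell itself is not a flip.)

Dir NW: edge -> no flip
Dir N: first cell '.' (not opp) -> no flip
Dir NE: opp run (2,1) (1,2) capped by B -> flip
Dir W: edge -> no flip
Dir E: first cell '.' (not opp) -> no flip
Dir SW: edge -> no flip
Dir S: first cell '.' (not opp) -> no flip
Dir SE: first cell 'B' (not opp) -> no flip

Answer: (1,2) (2,1)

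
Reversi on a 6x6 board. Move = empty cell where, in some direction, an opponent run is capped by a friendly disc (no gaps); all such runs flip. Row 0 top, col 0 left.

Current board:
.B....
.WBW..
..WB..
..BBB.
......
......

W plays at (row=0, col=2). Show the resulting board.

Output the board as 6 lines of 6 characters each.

Answer: .BW...
.WWW..
..WB..
..BBB.
......
......

Derivation:
Place W at (0,2); scan 8 dirs for brackets.
Dir NW: edge -> no flip
Dir N: edge -> no flip
Dir NE: edge -> no flip
Dir W: opp run (0,1), next='.' -> no flip
Dir E: first cell '.' (not opp) -> no flip
Dir SW: first cell 'W' (not opp) -> no flip
Dir S: opp run (1,2) capped by W -> flip
Dir SE: first cell 'W' (not opp) -> no flip
All flips: (1,2)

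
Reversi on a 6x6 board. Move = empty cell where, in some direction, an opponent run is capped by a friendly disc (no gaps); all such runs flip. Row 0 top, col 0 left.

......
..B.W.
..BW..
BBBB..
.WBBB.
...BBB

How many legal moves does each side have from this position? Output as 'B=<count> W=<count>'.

Answer: B=8 W=3

Derivation:
-- B to move --
(0,3): no bracket -> illegal
(0,4): no bracket -> illegal
(0,5): flips 2 -> legal
(1,3): flips 1 -> legal
(1,5): no bracket -> illegal
(2,4): flips 1 -> legal
(2,5): no bracket -> illegal
(3,4): flips 1 -> legal
(4,0): flips 1 -> legal
(5,0): flips 1 -> legal
(5,1): flips 1 -> legal
(5,2): flips 1 -> legal
B mobility = 8
-- W to move --
(0,1): flips 1 -> legal
(0,2): no bracket -> illegal
(0,3): no bracket -> illegal
(1,1): no bracket -> illegal
(1,3): no bracket -> illegal
(2,0): no bracket -> illegal
(2,1): flips 2 -> legal
(2,4): no bracket -> illegal
(3,4): no bracket -> illegal
(3,5): no bracket -> illegal
(4,0): no bracket -> illegal
(4,5): flips 3 -> legal
(5,1): no bracket -> illegal
(5,2): no bracket -> illegal
W mobility = 3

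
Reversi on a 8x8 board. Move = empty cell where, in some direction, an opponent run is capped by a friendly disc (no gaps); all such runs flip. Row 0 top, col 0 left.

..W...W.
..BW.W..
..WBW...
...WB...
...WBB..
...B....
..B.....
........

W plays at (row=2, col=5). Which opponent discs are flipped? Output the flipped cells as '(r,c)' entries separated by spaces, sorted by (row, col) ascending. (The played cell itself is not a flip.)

Dir NW: first cell '.' (not opp) -> no flip
Dir N: first cell 'W' (not opp) -> no flip
Dir NE: first cell '.' (not opp) -> no flip
Dir W: first cell 'W' (not opp) -> no flip
Dir E: first cell '.' (not opp) -> no flip
Dir SW: opp run (3,4) capped by W -> flip
Dir S: first cell '.' (not opp) -> no flip
Dir SE: first cell '.' (not opp) -> no flip

Answer: (3,4)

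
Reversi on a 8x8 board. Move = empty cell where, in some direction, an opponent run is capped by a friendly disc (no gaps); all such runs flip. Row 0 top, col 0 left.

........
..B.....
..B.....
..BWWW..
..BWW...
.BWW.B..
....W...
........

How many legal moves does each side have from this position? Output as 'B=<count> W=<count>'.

Answer: B=7 W=9

Derivation:
-- B to move --
(2,3): no bracket -> illegal
(2,4): flips 1 -> legal
(2,5): no bracket -> illegal
(2,6): no bracket -> illegal
(3,6): flips 3 -> legal
(4,1): no bracket -> illegal
(4,5): flips 2 -> legal
(4,6): no bracket -> illegal
(5,4): flips 3 -> legal
(6,1): no bracket -> illegal
(6,2): flips 1 -> legal
(6,3): no bracket -> illegal
(6,5): no bracket -> illegal
(7,3): flips 1 -> legal
(7,4): no bracket -> illegal
(7,5): flips 2 -> legal
B mobility = 7
-- W to move --
(0,1): no bracket -> illegal
(0,2): flips 4 -> legal
(0,3): no bracket -> illegal
(1,1): flips 1 -> legal
(1,3): no bracket -> illegal
(2,1): flips 1 -> legal
(2,3): no bracket -> illegal
(3,1): flips 2 -> legal
(4,0): no bracket -> illegal
(4,1): flips 1 -> legal
(4,5): no bracket -> illegal
(4,6): flips 1 -> legal
(5,0): flips 1 -> legal
(5,4): no bracket -> illegal
(5,6): no bracket -> illegal
(6,0): flips 2 -> legal
(6,1): no bracket -> illegal
(6,2): no bracket -> illegal
(6,5): no bracket -> illegal
(6,6): flips 1 -> legal
W mobility = 9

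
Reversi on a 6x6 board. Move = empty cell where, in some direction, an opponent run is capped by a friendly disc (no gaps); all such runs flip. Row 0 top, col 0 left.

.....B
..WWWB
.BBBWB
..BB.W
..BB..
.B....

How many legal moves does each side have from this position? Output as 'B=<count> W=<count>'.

-- B to move --
(0,1): flips 1 -> legal
(0,2): flips 1 -> legal
(0,3): flips 3 -> legal
(0,4): flips 1 -> legal
(1,1): flips 3 -> legal
(3,4): no bracket -> illegal
(4,4): no bracket -> illegal
(4,5): flips 1 -> legal
B mobility = 6
-- W to move --
(0,4): no bracket -> illegal
(1,0): no bracket -> illegal
(1,1): no bracket -> illegal
(2,0): flips 3 -> legal
(3,0): flips 1 -> legal
(3,1): flips 1 -> legal
(3,4): flips 1 -> legal
(4,0): no bracket -> illegal
(4,1): flips 2 -> legal
(4,4): no bracket -> illegal
(5,0): no bracket -> illegal
(5,2): flips 3 -> legal
(5,3): flips 3 -> legal
(5,4): no bracket -> illegal
W mobility = 7

Answer: B=6 W=7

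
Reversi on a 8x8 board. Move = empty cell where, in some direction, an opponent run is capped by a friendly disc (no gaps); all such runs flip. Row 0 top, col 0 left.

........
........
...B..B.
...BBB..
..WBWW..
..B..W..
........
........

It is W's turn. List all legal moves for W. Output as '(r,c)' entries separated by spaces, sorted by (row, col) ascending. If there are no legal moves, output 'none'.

(1,2): flips 2 -> legal
(1,3): no bracket -> illegal
(1,4): no bracket -> illegal
(1,5): no bracket -> illegal
(1,6): no bracket -> illegal
(1,7): flips 2 -> legal
(2,2): flips 1 -> legal
(2,4): flips 2 -> legal
(2,5): flips 1 -> legal
(2,7): no bracket -> illegal
(3,2): no bracket -> illegal
(3,6): no bracket -> illegal
(3,7): no bracket -> illegal
(4,1): no bracket -> illegal
(4,6): no bracket -> illegal
(5,1): no bracket -> illegal
(5,3): no bracket -> illegal
(5,4): no bracket -> illegal
(6,1): no bracket -> illegal
(6,2): flips 1 -> legal
(6,3): no bracket -> illegal

Answer: (1,2) (1,7) (2,2) (2,4) (2,5) (6,2)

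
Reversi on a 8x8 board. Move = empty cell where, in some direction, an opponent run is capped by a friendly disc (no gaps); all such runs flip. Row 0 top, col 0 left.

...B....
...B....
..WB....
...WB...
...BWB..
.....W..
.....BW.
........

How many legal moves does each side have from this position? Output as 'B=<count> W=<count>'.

-- B to move --
(1,1): no bracket -> illegal
(1,2): no bracket -> illegal
(2,1): flips 1 -> legal
(2,4): no bracket -> illegal
(3,1): flips 1 -> legal
(3,2): flips 1 -> legal
(3,5): no bracket -> illegal
(4,2): no bracket -> illegal
(4,6): no bracket -> illegal
(5,3): no bracket -> illegal
(5,4): flips 1 -> legal
(5,6): no bracket -> illegal
(5,7): no bracket -> illegal
(6,4): no bracket -> illegal
(6,7): flips 1 -> legal
(7,5): no bracket -> illegal
(7,6): no bracket -> illegal
(7,7): no bracket -> illegal
B mobility = 5
-- W to move --
(0,2): no bracket -> illegal
(0,4): flips 1 -> legal
(1,2): no bracket -> illegal
(1,4): no bracket -> illegal
(2,4): flips 2 -> legal
(2,5): no bracket -> illegal
(3,2): no bracket -> illegal
(3,5): flips 2 -> legal
(3,6): no bracket -> illegal
(4,2): flips 1 -> legal
(4,6): flips 1 -> legal
(5,2): no bracket -> illegal
(5,3): flips 1 -> legal
(5,4): no bracket -> illegal
(5,6): no bracket -> illegal
(6,4): flips 1 -> legal
(7,4): no bracket -> illegal
(7,5): flips 1 -> legal
(7,6): no bracket -> illegal
W mobility = 8

Answer: B=5 W=8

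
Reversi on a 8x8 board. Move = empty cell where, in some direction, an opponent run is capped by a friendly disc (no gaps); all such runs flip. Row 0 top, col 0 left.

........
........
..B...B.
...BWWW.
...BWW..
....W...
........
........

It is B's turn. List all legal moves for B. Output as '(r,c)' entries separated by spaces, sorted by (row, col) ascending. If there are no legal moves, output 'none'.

Answer: (2,5) (3,7) (4,6) (5,3) (5,5) (6,5)

Derivation:
(2,3): no bracket -> illegal
(2,4): no bracket -> illegal
(2,5): flips 1 -> legal
(2,7): no bracket -> illegal
(3,7): flips 3 -> legal
(4,6): flips 3 -> legal
(4,7): no bracket -> illegal
(5,3): flips 2 -> legal
(5,5): flips 1 -> legal
(5,6): no bracket -> illegal
(6,3): no bracket -> illegal
(6,4): no bracket -> illegal
(6,5): flips 1 -> legal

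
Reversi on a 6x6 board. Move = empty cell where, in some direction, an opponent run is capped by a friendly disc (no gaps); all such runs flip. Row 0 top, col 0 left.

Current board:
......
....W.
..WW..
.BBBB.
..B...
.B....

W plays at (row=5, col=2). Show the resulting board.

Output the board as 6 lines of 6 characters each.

Answer: ......
....W.
..WW..
.BWBB.
..W...
.BW...

Derivation:
Place W at (5,2); scan 8 dirs for brackets.
Dir NW: first cell '.' (not opp) -> no flip
Dir N: opp run (4,2) (3,2) capped by W -> flip
Dir NE: first cell '.' (not opp) -> no flip
Dir W: opp run (5,1), next='.' -> no flip
Dir E: first cell '.' (not opp) -> no flip
Dir SW: edge -> no flip
Dir S: edge -> no flip
Dir SE: edge -> no flip
All flips: (3,2) (4,2)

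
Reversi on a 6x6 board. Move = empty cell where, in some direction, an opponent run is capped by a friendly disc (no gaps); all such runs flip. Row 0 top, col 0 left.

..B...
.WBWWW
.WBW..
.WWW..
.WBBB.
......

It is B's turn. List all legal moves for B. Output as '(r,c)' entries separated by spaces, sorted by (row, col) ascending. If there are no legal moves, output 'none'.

Answer: (0,0) (0,3) (0,4) (1,0) (2,0) (2,4) (3,0) (3,4) (4,0)

Derivation:
(0,0): flips 1 -> legal
(0,1): no bracket -> illegal
(0,3): flips 3 -> legal
(0,4): flips 1 -> legal
(0,5): no bracket -> illegal
(1,0): flips 3 -> legal
(2,0): flips 3 -> legal
(2,4): flips 3 -> legal
(2,5): no bracket -> illegal
(3,0): flips 1 -> legal
(3,4): flips 1 -> legal
(4,0): flips 2 -> legal
(5,0): no bracket -> illegal
(5,1): no bracket -> illegal
(5,2): no bracket -> illegal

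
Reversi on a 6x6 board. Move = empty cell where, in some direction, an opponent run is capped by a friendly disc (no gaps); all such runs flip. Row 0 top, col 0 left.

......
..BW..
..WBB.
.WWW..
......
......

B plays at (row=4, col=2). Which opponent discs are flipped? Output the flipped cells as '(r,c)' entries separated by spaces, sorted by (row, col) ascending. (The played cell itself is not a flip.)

Dir NW: opp run (3,1), next='.' -> no flip
Dir N: opp run (3,2) (2,2) capped by B -> flip
Dir NE: opp run (3,3) capped by B -> flip
Dir W: first cell '.' (not opp) -> no flip
Dir E: first cell '.' (not opp) -> no flip
Dir SW: first cell '.' (not opp) -> no flip
Dir S: first cell '.' (not opp) -> no flip
Dir SE: first cell '.' (not opp) -> no flip

Answer: (2,2) (3,2) (3,3)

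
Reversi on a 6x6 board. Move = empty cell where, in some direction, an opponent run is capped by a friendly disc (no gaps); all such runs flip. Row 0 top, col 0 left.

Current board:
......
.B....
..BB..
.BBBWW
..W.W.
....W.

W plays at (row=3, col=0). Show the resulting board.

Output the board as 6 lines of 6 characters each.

Answer: ......
.B....
..BB..
WWWWWW
..W.W.
....W.

Derivation:
Place W at (3,0); scan 8 dirs for brackets.
Dir NW: edge -> no flip
Dir N: first cell '.' (not opp) -> no flip
Dir NE: first cell '.' (not opp) -> no flip
Dir W: edge -> no flip
Dir E: opp run (3,1) (3,2) (3,3) capped by W -> flip
Dir SW: edge -> no flip
Dir S: first cell '.' (not opp) -> no flip
Dir SE: first cell '.' (not opp) -> no flip
All flips: (3,1) (3,2) (3,3)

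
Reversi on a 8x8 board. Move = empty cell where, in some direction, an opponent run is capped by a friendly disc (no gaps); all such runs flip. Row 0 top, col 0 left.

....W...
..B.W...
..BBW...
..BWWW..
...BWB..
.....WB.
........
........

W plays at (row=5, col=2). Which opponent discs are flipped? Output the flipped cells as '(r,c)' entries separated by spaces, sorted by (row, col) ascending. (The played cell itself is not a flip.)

Answer: (4,3)

Derivation:
Dir NW: first cell '.' (not opp) -> no flip
Dir N: first cell '.' (not opp) -> no flip
Dir NE: opp run (4,3) capped by W -> flip
Dir W: first cell '.' (not opp) -> no flip
Dir E: first cell '.' (not opp) -> no flip
Dir SW: first cell '.' (not opp) -> no flip
Dir S: first cell '.' (not opp) -> no flip
Dir SE: first cell '.' (not opp) -> no flip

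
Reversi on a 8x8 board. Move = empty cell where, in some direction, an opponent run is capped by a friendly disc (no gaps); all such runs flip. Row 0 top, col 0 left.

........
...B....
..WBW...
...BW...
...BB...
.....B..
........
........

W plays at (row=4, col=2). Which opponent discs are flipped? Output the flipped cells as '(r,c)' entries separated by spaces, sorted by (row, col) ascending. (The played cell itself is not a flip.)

Answer: (3,3)

Derivation:
Dir NW: first cell '.' (not opp) -> no flip
Dir N: first cell '.' (not opp) -> no flip
Dir NE: opp run (3,3) capped by W -> flip
Dir W: first cell '.' (not opp) -> no flip
Dir E: opp run (4,3) (4,4), next='.' -> no flip
Dir SW: first cell '.' (not opp) -> no flip
Dir S: first cell '.' (not opp) -> no flip
Dir SE: first cell '.' (not opp) -> no flip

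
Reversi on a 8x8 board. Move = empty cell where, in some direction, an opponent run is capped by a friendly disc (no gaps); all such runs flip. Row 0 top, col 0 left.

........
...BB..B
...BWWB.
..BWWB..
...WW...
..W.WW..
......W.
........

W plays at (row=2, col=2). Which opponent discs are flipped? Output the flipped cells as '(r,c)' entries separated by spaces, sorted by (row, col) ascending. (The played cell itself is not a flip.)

Dir NW: first cell '.' (not opp) -> no flip
Dir N: first cell '.' (not opp) -> no flip
Dir NE: opp run (1,3), next='.' -> no flip
Dir W: first cell '.' (not opp) -> no flip
Dir E: opp run (2,3) capped by W -> flip
Dir SW: first cell '.' (not opp) -> no flip
Dir S: opp run (3,2), next='.' -> no flip
Dir SE: first cell 'W' (not opp) -> no flip

Answer: (2,3)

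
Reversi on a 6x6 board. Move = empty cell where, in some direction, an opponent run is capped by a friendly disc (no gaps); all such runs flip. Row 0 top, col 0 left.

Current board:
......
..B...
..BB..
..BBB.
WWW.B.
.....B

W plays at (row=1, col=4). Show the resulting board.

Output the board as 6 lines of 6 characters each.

Place W at (1,4); scan 8 dirs for brackets.
Dir NW: first cell '.' (not opp) -> no flip
Dir N: first cell '.' (not opp) -> no flip
Dir NE: first cell '.' (not opp) -> no flip
Dir W: first cell '.' (not opp) -> no flip
Dir E: first cell '.' (not opp) -> no flip
Dir SW: opp run (2,3) (3,2) capped by W -> flip
Dir S: first cell '.' (not opp) -> no flip
Dir SE: first cell '.' (not opp) -> no flip
All flips: (2,3) (3,2)

Answer: ......
..B.W.
..BW..
..WBB.
WWW.B.
.....B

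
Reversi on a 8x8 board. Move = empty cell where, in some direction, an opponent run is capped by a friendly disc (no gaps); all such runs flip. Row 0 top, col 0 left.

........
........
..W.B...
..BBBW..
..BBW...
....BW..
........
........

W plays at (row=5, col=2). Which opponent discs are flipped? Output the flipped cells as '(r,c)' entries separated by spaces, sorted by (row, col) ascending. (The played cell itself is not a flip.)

Answer: (3,2) (4,2)

Derivation:
Dir NW: first cell '.' (not opp) -> no flip
Dir N: opp run (4,2) (3,2) capped by W -> flip
Dir NE: opp run (4,3) (3,4), next='.' -> no flip
Dir W: first cell '.' (not opp) -> no flip
Dir E: first cell '.' (not opp) -> no flip
Dir SW: first cell '.' (not opp) -> no flip
Dir S: first cell '.' (not opp) -> no flip
Dir SE: first cell '.' (not opp) -> no flip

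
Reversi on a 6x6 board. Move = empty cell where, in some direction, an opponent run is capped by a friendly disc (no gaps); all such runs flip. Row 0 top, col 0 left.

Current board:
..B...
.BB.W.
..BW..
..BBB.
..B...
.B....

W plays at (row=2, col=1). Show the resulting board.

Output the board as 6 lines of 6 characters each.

Place W at (2,1); scan 8 dirs for brackets.
Dir NW: first cell '.' (not opp) -> no flip
Dir N: opp run (1,1), next='.' -> no flip
Dir NE: opp run (1,2), next='.' -> no flip
Dir W: first cell '.' (not opp) -> no flip
Dir E: opp run (2,2) capped by W -> flip
Dir SW: first cell '.' (not opp) -> no flip
Dir S: first cell '.' (not opp) -> no flip
Dir SE: opp run (3,2), next='.' -> no flip
All flips: (2,2)

Answer: ..B...
.BB.W.
.WWW..
..BBB.
..B...
.B....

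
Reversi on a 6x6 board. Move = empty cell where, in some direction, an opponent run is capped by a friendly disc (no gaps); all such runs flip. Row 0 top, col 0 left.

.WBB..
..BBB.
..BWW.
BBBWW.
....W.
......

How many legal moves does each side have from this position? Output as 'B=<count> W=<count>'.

-- B to move --
(0,0): flips 1 -> legal
(1,0): no bracket -> illegal
(1,1): no bracket -> illegal
(1,5): no bracket -> illegal
(2,5): flips 2 -> legal
(3,5): flips 3 -> legal
(4,2): no bracket -> illegal
(4,3): flips 2 -> legal
(4,5): flips 2 -> legal
(5,3): no bracket -> illegal
(5,4): flips 3 -> legal
(5,5): flips 2 -> legal
B mobility = 7
-- W to move --
(0,4): flips 3 -> legal
(0,5): flips 1 -> legal
(1,1): flips 1 -> legal
(1,5): no bracket -> illegal
(2,0): no bracket -> illegal
(2,1): flips 1 -> legal
(2,5): no bracket -> illegal
(4,0): no bracket -> illegal
(4,1): flips 1 -> legal
(4,2): no bracket -> illegal
(4,3): no bracket -> illegal
W mobility = 5

Answer: B=7 W=5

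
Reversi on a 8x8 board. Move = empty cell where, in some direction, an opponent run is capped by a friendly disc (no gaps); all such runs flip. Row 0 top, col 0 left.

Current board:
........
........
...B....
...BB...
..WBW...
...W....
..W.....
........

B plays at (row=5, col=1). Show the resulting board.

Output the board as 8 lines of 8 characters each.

Place B at (5,1); scan 8 dirs for brackets.
Dir NW: first cell '.' (not opp) -> no flip
Dir N: first cell '.' (not opp) -> no flip
Dir NE: opp run (4,2) capped by B -> flip
Dir W: first cell '.' (not opp) -> no flip
Dir E: first cell '.' (not opp) -> no flip
Dir SW: first cell '.' (not opp) -> no flip
Dir S: first cell '.' (not opp) -> no flip
Dir SE: opp run (6,2), next='.' -> no flip
All flips: (4,2)

Answer: ........
........
...B....
...BB...
..BBW...
.B.W....
..W.....
........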